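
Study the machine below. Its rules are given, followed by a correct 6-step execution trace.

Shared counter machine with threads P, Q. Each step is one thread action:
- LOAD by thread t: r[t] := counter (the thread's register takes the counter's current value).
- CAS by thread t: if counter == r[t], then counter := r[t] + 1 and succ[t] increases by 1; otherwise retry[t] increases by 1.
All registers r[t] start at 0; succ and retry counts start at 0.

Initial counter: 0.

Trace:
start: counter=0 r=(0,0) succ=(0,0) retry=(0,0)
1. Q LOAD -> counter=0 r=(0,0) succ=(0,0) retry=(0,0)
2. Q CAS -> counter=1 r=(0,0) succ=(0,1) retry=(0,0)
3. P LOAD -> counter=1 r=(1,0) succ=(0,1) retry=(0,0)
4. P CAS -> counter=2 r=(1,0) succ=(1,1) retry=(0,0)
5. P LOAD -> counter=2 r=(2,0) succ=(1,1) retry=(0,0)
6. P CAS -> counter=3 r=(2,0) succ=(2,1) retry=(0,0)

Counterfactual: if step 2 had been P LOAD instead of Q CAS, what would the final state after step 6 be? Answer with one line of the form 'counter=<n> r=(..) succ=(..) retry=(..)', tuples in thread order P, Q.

counter=2 r=(1,0) succ=(2,0) retry=(0,0)

(re-executing from step 2 with the substitution; state before step 2: counter=0 r=(0,0) succ=(0,0) retry=(0,0))
2. P LOAD -> counter=0 r=(0,0) succ=(0,0) retry=(0,0)
3. P LOAD -> counter=0 r=(0,0) succ=(0,0) retry=(0,0)
4. P CAS -> counter=1 r=(0,0) succ=(1,0) retry=(0,0)
5. P LOAD -> counter=1 r=(1,0) succ=(1,0) retry=(0,0)
6. P CAS -> counter=2 r=(1,0) succ=(2,0) retry=(0,0)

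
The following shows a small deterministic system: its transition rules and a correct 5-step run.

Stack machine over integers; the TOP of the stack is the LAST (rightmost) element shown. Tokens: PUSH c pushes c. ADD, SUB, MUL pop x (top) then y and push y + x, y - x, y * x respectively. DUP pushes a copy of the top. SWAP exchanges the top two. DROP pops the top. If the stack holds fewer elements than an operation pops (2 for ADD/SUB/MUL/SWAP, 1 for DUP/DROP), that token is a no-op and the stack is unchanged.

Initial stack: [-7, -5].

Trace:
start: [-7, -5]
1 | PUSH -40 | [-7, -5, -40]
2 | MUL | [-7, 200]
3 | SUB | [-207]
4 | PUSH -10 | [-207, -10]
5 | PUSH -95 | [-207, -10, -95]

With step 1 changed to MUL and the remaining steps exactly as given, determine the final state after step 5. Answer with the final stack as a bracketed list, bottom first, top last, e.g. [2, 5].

[35, -10, -95]

(re-executing from step 1 with the substitution; state before step 1: [-7, -5])
1 | MUL | [35]
2 | MUL | [35]
3 | SUB | [35]
4 | PUSH -10 | [35, -10]
5 | PUSH -95 | [35, -10, -95]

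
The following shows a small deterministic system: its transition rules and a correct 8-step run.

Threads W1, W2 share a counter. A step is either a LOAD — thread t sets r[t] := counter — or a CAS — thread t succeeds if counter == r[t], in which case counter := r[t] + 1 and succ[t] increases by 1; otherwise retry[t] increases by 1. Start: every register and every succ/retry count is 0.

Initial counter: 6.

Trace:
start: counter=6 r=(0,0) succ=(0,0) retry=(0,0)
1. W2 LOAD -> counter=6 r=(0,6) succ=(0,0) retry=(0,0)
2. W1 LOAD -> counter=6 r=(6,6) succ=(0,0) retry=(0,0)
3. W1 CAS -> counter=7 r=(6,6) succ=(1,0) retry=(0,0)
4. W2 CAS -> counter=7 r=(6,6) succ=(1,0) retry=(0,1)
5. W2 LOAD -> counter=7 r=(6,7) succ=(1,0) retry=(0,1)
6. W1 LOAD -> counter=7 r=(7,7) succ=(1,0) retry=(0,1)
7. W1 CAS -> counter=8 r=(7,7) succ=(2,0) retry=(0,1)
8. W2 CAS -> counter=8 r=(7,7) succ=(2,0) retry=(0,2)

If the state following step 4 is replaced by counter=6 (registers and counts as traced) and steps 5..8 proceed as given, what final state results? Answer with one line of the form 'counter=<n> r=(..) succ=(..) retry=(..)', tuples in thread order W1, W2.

counter=7 r=(6,6) succ=(2,0) retry=(0,2)

state after step 4 := counter=6 r=(6,6) succ=(1,0) retry=(0,1)
5. W2 LOAD -> counter=6 r=(6,6) succ=(1,0) retry=(0,1)
6. W1 LOAD -> counter=6 r=(6,6) succ=(1,0) retry=(0,1)
7. W1 CAS -> counter=7 r=(6,6) succ=(2,0) retry=(0,1)
8. W2 CAS -> counter=7 r=(6,6) succ=(2,0) retry=(0,2)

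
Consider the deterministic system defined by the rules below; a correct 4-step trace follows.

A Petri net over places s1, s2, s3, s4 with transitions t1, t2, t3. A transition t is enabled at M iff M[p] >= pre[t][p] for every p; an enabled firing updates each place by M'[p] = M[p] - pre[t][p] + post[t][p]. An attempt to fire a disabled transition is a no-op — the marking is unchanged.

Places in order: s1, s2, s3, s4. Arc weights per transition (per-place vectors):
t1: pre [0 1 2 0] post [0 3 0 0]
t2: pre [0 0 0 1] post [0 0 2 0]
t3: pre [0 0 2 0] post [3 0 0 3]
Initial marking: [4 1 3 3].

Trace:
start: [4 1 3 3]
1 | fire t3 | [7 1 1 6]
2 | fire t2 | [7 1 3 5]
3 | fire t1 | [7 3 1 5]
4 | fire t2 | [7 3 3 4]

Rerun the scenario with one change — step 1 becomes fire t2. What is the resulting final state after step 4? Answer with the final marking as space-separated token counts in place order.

(re-executing from step 1 with the substitution; state before step 1: [4 1 3 3])
1 | fire t2 | [4 1 5 2]
2 | fire t2 | [4 1 7 1]
3 | fire t1 | [4 3 5 1]
4 | fire t2 | [4 3 7 0]

4 3 7 0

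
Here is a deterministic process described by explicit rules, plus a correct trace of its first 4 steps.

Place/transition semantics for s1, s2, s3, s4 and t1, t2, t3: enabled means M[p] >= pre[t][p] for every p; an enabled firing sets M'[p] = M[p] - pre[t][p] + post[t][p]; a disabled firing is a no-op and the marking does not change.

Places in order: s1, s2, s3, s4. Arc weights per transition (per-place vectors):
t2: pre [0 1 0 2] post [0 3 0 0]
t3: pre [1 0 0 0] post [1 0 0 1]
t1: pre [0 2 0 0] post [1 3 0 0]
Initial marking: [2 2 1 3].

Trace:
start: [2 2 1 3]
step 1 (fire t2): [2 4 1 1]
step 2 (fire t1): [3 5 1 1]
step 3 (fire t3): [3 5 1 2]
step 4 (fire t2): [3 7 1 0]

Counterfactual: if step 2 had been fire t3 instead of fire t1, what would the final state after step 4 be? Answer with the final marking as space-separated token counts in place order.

2 6 1 1

(re-executing from step 2 with the substitution; state before step 2: [2 4 1 1])
step 2 (fire t3): [2 4 1 2]
step 3 (fire t3): [2 4 1 3]
step 4 (fire t2): [2 6 1 1]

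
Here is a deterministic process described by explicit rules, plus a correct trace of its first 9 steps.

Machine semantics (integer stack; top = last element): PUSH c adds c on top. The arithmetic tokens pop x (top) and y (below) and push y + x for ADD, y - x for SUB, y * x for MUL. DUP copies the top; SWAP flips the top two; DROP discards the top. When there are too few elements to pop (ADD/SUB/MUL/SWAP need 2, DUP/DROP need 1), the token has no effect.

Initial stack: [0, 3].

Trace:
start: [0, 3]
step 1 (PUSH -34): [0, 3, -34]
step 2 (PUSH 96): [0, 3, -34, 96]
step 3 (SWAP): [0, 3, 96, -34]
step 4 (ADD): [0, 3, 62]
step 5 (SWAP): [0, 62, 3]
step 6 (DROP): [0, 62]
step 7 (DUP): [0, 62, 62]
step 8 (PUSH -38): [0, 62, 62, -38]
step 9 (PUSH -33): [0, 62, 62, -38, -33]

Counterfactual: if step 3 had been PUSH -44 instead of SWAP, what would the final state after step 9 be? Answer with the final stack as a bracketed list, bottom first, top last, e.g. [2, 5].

[0, 3, 52, 52, -38, -33]

(re-executing from step 3 with the substitution; state before step 3: [0, 3, -34, 96])
step 3 (PUSH -44): [0, 3, -34, 96, -44]
step 4 (ADD): [0, 3, -34, 52]
step 5 (SWAP): [0, 3, 52, -34]
step 6 (DROP): [0, 3, 52]
step 7 (DUP): [0, 3, 52, 52]
step 8 (PUSH -38): [0, 3, 52, 52, -38]
step 9 (PUSH -33): [0, 3, 52, 52, -38, -33]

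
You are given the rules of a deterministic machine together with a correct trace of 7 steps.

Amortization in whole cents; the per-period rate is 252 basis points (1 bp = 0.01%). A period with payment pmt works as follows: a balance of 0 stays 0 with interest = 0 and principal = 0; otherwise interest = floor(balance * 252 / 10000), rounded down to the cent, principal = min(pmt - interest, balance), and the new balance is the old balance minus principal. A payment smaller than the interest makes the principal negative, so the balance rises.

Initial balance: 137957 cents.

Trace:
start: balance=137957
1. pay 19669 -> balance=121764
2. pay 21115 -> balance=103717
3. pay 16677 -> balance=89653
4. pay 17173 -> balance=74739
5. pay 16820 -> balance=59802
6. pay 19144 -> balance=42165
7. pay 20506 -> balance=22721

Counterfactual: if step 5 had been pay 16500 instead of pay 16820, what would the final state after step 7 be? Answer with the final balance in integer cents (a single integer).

(re-executing from step 5 with the substitution; state before step 5: balance=74739)
5. pay 16500 -> balance=60122
6. pay 19144 -> balance=42493
7. pay 20506 -> balance=23057

23057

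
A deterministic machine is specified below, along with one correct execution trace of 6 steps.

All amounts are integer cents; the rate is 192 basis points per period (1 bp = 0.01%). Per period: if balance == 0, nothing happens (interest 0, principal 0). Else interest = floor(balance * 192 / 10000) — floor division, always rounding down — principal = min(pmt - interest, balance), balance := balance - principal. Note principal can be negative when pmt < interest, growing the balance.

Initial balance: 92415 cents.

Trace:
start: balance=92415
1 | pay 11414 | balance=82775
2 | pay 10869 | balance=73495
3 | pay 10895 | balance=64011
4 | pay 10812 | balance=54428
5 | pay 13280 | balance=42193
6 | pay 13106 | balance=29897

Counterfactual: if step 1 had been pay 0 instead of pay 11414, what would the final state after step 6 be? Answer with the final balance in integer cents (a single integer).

42448

(re-executing from step 1 with the substitution; state before step 1: balance=92415)
1 | pay 0 | balance=94189
2 | pay 10869 | balance=85128
3 | pay 10895 | balance=75867
4 | pay 10812 | balance=66511
5 | pay 13280 | balance=54508
6 | pay 13106 | balance=42448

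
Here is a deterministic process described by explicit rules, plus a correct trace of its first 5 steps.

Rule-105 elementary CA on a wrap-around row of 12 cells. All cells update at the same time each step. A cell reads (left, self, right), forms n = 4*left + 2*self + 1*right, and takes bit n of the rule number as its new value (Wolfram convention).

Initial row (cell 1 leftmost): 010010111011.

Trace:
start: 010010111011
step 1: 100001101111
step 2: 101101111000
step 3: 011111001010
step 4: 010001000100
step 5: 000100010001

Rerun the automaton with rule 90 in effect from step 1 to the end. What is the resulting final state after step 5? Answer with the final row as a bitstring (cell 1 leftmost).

(re-executing steps 1..5 under rule 90; state before step 1: 010010111011)
step 1: 001100101011
step 2: 111111000011
step 3: 000001100110
step 4: 000011111111
step 5: 100110000001

100110000001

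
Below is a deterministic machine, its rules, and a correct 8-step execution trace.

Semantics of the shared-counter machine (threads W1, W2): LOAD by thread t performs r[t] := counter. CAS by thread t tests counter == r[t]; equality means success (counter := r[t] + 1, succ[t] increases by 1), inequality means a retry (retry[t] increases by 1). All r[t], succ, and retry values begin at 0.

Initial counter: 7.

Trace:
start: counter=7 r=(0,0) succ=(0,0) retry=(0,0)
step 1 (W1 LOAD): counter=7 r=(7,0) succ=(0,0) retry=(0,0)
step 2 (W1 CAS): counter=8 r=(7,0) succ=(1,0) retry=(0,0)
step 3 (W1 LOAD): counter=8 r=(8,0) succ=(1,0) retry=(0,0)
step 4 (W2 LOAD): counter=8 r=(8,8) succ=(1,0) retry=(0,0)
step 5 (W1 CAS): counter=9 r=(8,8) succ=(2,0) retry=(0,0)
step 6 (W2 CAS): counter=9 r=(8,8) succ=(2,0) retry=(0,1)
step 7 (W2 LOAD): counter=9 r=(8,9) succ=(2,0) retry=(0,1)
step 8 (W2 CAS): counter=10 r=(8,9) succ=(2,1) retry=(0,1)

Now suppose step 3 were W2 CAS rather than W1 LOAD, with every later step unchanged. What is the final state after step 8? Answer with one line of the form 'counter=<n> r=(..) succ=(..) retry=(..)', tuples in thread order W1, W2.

counter=10 r=(7,9) succ=(1,2) retry=(1,1)

(re-executing from step 3 with the substitution; state before step 3: counter=8 r=(7,0) succ=(1,0) retry=(0,0))
step 3 (W2 CAS): counter=8 r=(7,0) succ=(1,0) retry=(0,1)
step 4 (W2 LOAD): counter=8 r=(7,8) succ=(1,0) retry=(0,1)
step 5 (W1 CAS): counter=8 r=(7,8) succ=(1,0) retry=(1,1)
step 6 (W2 CAS): counter=9 r=(7,8) succ=(1,1) retry=(1,1)
step 7 (W2 LOAD): counter=9 r=(7,9) succ=(1,1) retry=(1,1)
step 8 (W2 CAS): counter=10 r=(7,9) succ=(1,2) retry=(1,1)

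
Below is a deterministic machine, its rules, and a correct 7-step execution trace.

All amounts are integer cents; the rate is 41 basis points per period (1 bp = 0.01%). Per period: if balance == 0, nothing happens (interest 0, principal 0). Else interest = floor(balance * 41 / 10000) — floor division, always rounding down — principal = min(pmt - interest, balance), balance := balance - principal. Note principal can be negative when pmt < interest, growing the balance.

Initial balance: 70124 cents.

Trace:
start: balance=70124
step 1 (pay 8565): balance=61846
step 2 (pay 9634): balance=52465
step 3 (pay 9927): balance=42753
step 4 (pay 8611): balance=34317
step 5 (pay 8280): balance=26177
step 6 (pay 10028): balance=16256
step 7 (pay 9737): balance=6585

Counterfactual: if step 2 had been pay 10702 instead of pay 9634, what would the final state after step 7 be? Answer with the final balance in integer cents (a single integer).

(re-executing from step 2 with the substitution; state before step 2: balance=61846)
step 2 (pay 10702): balance=51397
step 3 (pay 9927): balance=41680
step 4 (pay 8611): balance=33239
step 5 (pay 8280): balance=25095
step 6 (pay 10028): balance=15169
step 7 (pay 9737): balance=5494

5494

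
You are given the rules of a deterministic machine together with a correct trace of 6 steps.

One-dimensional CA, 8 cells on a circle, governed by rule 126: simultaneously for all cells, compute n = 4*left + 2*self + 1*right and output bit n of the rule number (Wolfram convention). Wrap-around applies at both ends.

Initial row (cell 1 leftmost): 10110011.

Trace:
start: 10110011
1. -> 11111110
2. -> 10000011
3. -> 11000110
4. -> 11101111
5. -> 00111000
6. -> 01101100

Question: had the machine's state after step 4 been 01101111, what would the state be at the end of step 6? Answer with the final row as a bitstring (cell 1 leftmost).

00001111

state after step 4 := 01101111
5. -> 11111001
6. -> 00001111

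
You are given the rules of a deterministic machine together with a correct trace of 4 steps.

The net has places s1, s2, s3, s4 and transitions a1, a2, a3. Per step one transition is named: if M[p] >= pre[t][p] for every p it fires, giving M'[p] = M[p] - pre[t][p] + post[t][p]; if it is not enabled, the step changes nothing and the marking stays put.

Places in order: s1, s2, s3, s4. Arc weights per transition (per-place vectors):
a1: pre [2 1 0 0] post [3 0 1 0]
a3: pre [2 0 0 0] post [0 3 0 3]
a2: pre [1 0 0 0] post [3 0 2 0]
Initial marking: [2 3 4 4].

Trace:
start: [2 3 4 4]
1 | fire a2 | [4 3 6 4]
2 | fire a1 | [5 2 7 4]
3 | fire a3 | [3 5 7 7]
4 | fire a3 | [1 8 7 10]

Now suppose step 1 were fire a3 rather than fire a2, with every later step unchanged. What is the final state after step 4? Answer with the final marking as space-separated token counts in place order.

0 6 4 7

(re-executing from step 1 with the substitution; state before step 1: [2 3 4 4])
1 | fire a3 | [0 6 4 7]
2 | fire a1 | [0 6 4 7]
3 | fire a3 | [0 6 4 7]
4 | fire a3 | [0 6 4 7]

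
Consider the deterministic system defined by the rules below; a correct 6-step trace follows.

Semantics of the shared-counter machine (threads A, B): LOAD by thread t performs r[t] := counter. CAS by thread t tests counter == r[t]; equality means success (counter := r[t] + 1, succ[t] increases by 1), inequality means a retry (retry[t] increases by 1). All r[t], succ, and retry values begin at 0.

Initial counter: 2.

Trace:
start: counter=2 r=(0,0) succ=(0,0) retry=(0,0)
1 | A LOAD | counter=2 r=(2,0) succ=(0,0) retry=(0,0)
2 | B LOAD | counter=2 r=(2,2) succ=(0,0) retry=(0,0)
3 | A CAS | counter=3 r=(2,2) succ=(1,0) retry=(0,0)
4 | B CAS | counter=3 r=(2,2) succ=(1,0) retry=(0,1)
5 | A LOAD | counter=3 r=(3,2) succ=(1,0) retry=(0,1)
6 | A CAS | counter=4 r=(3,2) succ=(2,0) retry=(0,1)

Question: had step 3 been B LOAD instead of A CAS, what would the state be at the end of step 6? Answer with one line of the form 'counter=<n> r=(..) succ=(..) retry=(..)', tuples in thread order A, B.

counter=4 r=(3,2) succ=(1,1) retry=(0,0)

(re-executing from step 3 with the substitution; state before step 3: counter=2 r=(2,2) succ=(0,0) retry=(0,0))
3 | B LOAD | counter=2 r=(2,2) succ=(0,0) retry=(0,0)
4 | B CAS | counter=3 r=(2,2) succ=(0,1) retry=(0,0)
5 | A LOAD | counter=3 r=(3,2) succ=(0,1) retry=(0,0)
6 | A CAS | counter=4 r=(3,2) succ=(1,1) retry=(0,0)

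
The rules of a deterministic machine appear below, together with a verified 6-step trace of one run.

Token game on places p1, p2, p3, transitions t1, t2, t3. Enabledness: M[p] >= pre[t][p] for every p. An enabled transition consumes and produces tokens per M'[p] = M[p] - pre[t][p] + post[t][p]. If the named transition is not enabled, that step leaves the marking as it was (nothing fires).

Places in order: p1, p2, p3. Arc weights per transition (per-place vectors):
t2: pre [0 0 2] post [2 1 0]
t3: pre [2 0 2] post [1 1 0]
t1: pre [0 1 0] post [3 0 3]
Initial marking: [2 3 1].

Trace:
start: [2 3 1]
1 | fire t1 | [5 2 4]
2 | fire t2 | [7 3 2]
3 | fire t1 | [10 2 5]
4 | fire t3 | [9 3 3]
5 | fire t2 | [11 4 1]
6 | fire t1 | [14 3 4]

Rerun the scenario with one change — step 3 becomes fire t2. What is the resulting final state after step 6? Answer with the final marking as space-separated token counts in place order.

12 3 3

(re-executing from step 3 with the substitution; state before step 3: [7 3 2])
3 | fire t2 | [9 4 0]
4 | fire t3 | [9 4 0]
5 | fire t2 | [9 4 0]
6 | fire t1 | [12 3 3]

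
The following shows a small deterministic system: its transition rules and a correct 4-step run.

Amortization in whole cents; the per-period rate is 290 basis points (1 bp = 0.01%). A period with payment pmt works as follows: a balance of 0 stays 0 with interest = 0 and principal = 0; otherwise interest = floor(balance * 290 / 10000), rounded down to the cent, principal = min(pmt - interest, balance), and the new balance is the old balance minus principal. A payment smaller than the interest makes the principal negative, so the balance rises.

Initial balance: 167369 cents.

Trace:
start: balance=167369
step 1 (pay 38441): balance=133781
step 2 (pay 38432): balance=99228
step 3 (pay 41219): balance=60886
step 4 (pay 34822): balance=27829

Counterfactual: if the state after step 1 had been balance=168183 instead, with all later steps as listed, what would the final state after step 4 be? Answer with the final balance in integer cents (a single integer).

65313

state after step 1 := balance=168183
step 2 (pay 38432): balance=134628
step 3 (pay 41219): balance=97313
step 4 (pay 34822): balance=65313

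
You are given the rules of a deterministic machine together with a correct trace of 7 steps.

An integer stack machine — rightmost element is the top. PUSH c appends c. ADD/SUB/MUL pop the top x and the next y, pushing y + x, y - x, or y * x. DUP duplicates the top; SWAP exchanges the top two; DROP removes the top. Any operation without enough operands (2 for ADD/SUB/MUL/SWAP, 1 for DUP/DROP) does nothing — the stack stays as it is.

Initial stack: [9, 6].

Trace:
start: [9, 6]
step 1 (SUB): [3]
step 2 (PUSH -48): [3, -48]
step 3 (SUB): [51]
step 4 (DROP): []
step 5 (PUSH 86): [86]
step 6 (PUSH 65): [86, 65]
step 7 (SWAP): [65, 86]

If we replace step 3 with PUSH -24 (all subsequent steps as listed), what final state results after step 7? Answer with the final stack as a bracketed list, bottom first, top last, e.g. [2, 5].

(re-executing from step 3 with the substitution; state before step 3: [3, -48])
step 3 (PUSH -24): [3, -48, -24]
step 4 (DROP): [3, -48]
step 5 (PUSH 86): [3, -48, 86]
step 6 (PUSH 65): [3, -48, 86, 65]
step 7 (SWAP): [3, -48, 65, 86]

[3, -48, 65, 86]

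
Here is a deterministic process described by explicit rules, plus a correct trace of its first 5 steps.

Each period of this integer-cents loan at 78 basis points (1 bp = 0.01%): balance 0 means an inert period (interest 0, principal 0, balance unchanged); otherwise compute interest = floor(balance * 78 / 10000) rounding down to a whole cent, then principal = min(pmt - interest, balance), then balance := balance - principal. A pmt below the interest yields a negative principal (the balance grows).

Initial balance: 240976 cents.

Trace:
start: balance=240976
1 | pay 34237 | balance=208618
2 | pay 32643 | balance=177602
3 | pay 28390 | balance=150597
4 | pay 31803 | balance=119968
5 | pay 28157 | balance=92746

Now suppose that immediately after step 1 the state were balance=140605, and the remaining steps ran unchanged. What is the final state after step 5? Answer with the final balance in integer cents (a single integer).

22585

state after step 1 := balance=140605
2 | pay 32643 | balance=109058
3 | pay 28390 | balance=81518
4 | pay 31803 | balance=50350
5 | pay 28157 | balance=22585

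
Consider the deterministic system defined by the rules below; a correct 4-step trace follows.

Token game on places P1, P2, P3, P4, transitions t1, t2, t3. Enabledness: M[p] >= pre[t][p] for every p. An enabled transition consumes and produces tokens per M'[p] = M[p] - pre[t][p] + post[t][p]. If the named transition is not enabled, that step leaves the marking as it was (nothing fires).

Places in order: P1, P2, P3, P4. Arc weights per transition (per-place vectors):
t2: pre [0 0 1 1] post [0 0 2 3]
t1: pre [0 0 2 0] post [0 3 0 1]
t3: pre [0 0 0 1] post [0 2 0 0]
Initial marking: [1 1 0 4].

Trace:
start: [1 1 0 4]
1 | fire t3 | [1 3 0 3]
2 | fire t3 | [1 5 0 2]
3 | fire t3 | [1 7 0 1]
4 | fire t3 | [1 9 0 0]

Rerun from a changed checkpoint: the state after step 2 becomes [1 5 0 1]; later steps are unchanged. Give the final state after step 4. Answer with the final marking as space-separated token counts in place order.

state after step 2 := [1 5 0 1]
3 | fire t3 | [1 7 0 0]
4 | fire t3 | [1 7 0 0]

1 7 0 0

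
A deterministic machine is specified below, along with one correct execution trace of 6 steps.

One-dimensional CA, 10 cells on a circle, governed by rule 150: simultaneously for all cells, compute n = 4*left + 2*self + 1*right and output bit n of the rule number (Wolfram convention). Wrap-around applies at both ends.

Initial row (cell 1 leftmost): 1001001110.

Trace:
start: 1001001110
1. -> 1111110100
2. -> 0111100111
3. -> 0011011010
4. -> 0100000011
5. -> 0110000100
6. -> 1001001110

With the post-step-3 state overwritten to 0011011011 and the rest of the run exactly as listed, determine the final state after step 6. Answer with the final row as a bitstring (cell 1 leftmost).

1111000011

state after step 3 := 0011011011
4. -> 1100000000
5. -> 0010000001
6. -> 1111000011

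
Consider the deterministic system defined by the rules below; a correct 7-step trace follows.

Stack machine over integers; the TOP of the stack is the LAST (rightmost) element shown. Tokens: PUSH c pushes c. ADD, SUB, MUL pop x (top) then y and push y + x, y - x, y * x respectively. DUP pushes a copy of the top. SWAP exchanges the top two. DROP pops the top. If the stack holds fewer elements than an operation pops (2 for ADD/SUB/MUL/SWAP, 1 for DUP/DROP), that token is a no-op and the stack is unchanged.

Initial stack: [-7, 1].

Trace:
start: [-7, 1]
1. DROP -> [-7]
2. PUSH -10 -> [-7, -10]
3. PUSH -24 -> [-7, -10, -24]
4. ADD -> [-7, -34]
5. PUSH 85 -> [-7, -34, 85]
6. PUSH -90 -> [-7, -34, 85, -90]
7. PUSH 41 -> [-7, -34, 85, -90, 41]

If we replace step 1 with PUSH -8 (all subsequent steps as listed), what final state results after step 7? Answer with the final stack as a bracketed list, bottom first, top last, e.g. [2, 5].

[-7, 1, -8, -34, 85, -90, 41]

(re-executing from step 1 with the substitution; state before step 1: [-7, 1])
1. PUSH -8 -> [-7, 1, -8]
2. PUSH -10 -> [-7, 1, -8, -10]
3. PUSH -24 -> [-7, 1, -8, -10, -24]
4. ADD -> [-7, 1, -8, -34]
5. PUSH 85 -> [-7, 1, -8, -34, 85]
6. PUSH -90 -> [-7, 1, -8, -34, 85, -90]
7. PUSH 41 -> [-7, 1, -8, -34, 85, -90, 41]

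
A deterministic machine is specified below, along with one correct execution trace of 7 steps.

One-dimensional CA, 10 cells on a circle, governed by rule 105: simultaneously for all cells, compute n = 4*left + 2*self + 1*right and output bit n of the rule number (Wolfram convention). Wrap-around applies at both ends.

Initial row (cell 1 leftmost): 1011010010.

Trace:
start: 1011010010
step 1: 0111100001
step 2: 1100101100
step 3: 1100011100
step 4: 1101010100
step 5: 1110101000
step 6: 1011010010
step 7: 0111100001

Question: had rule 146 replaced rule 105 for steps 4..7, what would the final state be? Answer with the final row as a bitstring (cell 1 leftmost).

1101000010

(re-executing steps 4..7 under rule 146; state before step 4: 1100011100)
step 4: 0010101011
step 5: 1100000000
step 6: 0010000001
step 7: 1101000010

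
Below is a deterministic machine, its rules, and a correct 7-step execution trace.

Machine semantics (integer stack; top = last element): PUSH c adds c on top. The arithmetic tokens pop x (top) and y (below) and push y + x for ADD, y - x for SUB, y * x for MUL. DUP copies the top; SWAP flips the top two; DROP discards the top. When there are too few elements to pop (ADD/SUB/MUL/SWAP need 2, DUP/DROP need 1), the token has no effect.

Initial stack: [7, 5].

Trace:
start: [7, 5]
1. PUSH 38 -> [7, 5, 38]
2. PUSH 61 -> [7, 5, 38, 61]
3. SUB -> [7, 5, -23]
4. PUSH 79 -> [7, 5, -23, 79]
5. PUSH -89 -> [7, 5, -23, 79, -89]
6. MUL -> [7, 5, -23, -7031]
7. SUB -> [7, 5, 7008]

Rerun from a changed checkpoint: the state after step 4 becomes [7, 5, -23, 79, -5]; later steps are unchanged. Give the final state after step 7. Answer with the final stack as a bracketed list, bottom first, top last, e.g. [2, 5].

[7, 5, -23, -366]

state after step 4 := [7, 5, -23, 79, -5]
5. PUSH -89 -> [7, 5, -23, 79, -5, -89]
6. MUL -> [7, 5, -23, 79, 445]
7. SUB -> [7, 5, -23, -366]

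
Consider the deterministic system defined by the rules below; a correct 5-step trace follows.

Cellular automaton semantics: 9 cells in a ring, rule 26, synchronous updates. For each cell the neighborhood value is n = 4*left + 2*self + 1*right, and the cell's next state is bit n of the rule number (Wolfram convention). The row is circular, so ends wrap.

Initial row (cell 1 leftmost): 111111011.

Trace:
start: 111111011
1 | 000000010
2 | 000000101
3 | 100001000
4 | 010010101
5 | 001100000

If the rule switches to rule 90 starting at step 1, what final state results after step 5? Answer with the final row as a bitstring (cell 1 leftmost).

(re-executing steps 1..5 under rule 90; state before step 1: 111111011)
1 | 000001010
2 | 000010001
3 | 100101010
4 | 011000000
5 | 111100000

111100000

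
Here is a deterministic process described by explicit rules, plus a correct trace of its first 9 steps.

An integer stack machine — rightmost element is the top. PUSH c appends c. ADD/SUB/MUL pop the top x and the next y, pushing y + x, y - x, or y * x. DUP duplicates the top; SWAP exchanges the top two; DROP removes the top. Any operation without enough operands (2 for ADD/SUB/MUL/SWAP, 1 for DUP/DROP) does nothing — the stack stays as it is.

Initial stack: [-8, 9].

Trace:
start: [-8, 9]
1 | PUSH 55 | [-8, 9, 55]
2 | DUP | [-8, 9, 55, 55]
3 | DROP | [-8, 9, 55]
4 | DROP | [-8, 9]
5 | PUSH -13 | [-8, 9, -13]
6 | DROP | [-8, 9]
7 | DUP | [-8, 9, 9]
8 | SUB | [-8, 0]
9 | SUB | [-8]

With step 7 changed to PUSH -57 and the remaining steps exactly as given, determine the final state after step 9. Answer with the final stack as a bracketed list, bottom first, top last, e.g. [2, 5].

[-74]

(re-executing from step 7 with the substitution; state before step 7: [-8, 9])
7 | PUSH -57 | [-8, 9, -57]
8 | SUB | [-8, 66]
9 | SUB | [-74]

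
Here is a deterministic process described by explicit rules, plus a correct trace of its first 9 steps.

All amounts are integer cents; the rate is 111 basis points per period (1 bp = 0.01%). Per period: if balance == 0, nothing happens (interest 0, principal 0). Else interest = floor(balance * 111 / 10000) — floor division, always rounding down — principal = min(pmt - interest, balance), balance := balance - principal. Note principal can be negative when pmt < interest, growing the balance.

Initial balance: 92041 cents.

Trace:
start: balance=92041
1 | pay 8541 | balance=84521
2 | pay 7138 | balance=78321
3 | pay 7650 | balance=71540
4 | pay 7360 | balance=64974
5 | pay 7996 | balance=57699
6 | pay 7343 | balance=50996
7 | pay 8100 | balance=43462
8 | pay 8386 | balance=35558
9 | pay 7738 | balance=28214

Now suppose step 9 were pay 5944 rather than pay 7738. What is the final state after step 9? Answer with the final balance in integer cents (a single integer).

30008

(re-executing from step 9 with the substitution; state before step 9: balance=35558)
9 | pay 5944 | balance=30008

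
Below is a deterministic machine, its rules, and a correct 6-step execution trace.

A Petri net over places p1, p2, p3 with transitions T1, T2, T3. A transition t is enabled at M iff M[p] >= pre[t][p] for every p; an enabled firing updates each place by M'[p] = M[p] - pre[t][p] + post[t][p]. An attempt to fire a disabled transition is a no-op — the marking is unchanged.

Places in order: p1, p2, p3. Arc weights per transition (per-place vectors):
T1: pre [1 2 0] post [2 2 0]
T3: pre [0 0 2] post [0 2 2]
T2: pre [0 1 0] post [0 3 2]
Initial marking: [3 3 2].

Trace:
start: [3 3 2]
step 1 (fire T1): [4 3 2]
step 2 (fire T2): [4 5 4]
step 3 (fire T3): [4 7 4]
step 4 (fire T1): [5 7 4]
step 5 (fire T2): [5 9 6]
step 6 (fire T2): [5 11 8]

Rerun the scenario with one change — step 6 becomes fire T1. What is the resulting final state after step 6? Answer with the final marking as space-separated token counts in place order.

(re-executing from step 6 with the substitution; state before step 6: [5 9 6])
step 6 (fire T1): [6 9 6]

6 9 6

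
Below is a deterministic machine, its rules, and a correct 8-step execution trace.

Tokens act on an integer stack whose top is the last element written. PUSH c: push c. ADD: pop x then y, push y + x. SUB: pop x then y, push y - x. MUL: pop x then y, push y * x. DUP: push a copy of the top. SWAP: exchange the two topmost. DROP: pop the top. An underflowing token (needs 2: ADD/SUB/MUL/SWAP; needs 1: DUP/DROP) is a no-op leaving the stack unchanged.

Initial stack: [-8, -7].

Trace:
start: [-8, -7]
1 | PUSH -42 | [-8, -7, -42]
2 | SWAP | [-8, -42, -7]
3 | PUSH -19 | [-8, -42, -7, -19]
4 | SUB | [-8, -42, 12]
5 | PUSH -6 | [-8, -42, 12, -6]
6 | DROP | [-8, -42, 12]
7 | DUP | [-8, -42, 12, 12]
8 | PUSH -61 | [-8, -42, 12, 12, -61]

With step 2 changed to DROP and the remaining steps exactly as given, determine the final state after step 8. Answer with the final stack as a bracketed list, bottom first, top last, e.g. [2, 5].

(re-executing from step 2 with the substitution; state before step 2: [-8, -7, -42])
2 | DROP | [-8, -7]
3 | PUSH -19 | [-8, -7, -19]
4 | SUB | [-8, 12]
5 | PUSH -6 | [-8, 12, -6]
6 | DROP | [-8, 12]
7 | DUP | [-8, 12, 12]
8 | PUSH -61 | [-8, 12, 12, -61]

[-8, 12, 12, -61]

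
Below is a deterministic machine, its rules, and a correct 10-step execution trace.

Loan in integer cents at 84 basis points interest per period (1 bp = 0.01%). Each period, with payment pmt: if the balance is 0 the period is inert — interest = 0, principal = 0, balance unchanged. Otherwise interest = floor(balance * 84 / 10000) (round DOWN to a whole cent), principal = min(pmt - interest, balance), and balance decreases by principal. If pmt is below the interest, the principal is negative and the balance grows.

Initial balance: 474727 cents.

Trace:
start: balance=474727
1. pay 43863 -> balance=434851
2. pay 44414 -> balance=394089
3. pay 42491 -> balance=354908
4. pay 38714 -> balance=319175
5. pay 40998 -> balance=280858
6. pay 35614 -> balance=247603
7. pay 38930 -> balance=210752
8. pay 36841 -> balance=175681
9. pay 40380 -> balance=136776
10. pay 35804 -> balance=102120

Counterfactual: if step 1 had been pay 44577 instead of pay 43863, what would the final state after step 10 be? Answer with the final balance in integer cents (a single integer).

101350

(re-executing from step 1 with the substitution; state before step 1: balance=474727)
1. pay 44577 -> balance=434137
2. pay 44414 -> balance=393369
3. pay 42491 -> balance=354182
4. pay 38714 -> balance=318443
5. pay 40998 -> balance=280119
6. pay 35614 -> balance=246857
7. pay 38930 -> balance=210000
8. pay 36841 -> balance=174923
9. pay 40380 -> balance=136012
10. pay 35804 -> balance=101350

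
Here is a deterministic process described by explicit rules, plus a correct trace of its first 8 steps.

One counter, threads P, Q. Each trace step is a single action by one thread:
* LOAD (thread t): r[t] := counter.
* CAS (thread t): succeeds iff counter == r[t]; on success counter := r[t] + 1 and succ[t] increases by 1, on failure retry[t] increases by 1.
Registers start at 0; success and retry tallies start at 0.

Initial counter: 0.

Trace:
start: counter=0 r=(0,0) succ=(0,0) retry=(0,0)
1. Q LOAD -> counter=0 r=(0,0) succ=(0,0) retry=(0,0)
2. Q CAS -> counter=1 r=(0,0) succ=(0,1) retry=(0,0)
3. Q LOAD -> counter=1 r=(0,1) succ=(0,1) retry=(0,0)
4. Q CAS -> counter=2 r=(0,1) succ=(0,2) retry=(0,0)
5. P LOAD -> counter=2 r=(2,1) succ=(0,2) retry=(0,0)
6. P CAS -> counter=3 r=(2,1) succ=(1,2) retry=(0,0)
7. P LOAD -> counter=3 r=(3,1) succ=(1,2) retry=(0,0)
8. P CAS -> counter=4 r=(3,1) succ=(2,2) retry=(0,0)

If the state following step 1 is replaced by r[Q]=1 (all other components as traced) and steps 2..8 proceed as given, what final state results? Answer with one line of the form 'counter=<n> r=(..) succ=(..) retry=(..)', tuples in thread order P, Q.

state after step 1 := counter=0 r=(0,1) succ=(0,0) retry=(0,0)
2. Q CAS -> counter=0 r=(0,1) succ=(0,0) retry=(0,1)
3. Q LOAD -> counter=0 r=(0,0) succ=(0,0) retry=(0,1)
4. Q CAS -> counter=1 r=(0,0) succ=(0,1) retry=(0,1)
5. P LOAD -> counter=1 r=(1,0) succ=(0,1) retry=(0,1)
6. P CAS -> counter=2 r=(1,0) succ=(1,1) retry=(0,1)
7. P LOAD -> counter=2 r=(2,0) succ=(1,1) retry=(0,1)
8. P CAS -> counter=3 r=(2,0) succ=(2,1) retry=(0,1)

counter=3 r=(2,0) succ=(2,1) retry=(0,1)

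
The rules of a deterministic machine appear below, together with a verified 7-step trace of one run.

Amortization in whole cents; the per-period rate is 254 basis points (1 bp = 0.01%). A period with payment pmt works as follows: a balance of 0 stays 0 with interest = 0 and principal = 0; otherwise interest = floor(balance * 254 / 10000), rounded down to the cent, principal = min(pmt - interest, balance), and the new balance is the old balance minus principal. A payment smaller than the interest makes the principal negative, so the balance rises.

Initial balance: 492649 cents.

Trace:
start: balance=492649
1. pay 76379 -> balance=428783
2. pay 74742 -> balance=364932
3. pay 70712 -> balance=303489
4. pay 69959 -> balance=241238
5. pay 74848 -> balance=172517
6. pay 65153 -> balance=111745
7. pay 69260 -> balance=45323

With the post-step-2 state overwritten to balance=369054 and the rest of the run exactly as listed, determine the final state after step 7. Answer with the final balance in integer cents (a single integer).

49995

state after step 2 := balance=369054
3. pay 70712 -> balance=307715
4. pay 69959 -> balance=245571
5. pay 74848 -> balance=176960
6. pay 65153 -> balance=116301
7. pay 69260 -> balance=49995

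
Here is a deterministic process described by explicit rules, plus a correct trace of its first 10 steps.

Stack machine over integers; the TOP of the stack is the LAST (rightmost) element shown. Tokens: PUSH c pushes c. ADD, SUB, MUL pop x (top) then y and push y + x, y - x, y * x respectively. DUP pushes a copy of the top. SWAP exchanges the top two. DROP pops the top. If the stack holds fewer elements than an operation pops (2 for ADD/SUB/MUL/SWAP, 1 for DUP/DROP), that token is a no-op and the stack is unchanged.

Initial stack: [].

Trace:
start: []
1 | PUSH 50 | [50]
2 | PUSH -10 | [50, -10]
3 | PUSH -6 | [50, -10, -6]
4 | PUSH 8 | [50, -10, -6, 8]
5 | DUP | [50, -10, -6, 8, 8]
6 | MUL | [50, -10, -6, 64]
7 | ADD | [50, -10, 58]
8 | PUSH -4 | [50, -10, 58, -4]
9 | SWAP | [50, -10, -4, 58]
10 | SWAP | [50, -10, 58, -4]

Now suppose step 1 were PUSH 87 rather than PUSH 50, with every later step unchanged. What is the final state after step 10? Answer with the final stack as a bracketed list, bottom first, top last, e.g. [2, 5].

(re-executing from step 1 with the substitution; state before step 1: [])
1 | PUSH 87 | [87]
2 | PUSH -10 | [87, -10]
3 | PUSH -6 | [87, -10, -6]
4 | PUSH 8 | [87, -10, -6, 8]
5 | DUP | [87, -10, -6, 8, 8]
6 | MUL | [87, -10, -6, 64]
7 | ADD | [87, -10, 58]
8 | PUSH -4 | [87, -10, 58, -4]
9 | SWAP | [87, -10, -4, 58]
10 | SWAP | [87, -10, 58, -4]

[87, -10, 58, -4]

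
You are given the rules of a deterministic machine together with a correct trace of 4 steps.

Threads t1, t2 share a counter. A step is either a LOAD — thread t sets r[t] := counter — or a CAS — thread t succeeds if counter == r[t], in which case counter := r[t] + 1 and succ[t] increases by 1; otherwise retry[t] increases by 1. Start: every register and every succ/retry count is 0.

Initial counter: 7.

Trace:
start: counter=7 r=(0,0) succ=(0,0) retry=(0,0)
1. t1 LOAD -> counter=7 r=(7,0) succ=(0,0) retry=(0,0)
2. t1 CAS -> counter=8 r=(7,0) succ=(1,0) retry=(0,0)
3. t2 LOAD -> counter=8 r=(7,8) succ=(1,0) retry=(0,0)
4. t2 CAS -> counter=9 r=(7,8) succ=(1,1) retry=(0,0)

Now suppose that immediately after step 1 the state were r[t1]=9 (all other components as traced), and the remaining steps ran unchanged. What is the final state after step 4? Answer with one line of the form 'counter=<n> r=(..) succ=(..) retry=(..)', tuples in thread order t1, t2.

state after step 1 := counter=7 r=(9,0) succ=(0,0) retry=(0,0)
2. t1 CAS -> counter=7 r=(9,0) succ=(0,0) retry=(1,0)
3. t2 LOAD -> counter=7 r=(9,7) succ=(0,0) retry=(1,0)
4. t2 CAS -> counter=8 r=(9,7) succ=(0,1) retry=(1,0)

counter=8 r=(9,7) succ=(0,1) retry=(1,0)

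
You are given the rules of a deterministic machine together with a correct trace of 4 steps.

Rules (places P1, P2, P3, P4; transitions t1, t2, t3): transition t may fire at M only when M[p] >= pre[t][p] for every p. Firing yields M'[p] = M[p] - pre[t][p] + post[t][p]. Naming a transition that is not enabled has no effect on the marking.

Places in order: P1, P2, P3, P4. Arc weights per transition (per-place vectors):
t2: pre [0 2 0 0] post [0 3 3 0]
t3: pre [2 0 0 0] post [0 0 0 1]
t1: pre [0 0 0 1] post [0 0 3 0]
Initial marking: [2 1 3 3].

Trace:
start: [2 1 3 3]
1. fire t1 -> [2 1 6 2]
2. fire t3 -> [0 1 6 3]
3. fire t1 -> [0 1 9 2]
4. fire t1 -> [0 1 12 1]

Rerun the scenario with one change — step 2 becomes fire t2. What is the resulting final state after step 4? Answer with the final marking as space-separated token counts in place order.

2 1 12 0

(re-executing from step 2 with the substitution; state before step 2: [2 1 6 2])
2. fire t2 -> [2 1 6 2]
3. fire t1 -> [2 1 9 1]
4. fire t1 -> [2 1 12 0]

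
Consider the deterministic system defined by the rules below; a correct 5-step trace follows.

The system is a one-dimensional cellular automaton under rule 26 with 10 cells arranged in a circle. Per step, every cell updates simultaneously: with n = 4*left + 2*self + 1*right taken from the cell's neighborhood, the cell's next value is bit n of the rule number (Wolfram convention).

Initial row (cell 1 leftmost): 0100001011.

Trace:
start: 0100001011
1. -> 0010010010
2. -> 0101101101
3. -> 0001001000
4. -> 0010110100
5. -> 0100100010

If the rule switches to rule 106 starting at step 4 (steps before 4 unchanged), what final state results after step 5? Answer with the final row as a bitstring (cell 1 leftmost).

(re-executing steps 4..5 under rule 106; state before step 4: 0001001000)
4. -> 0010010000
5. -> 0100100000

0100100000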